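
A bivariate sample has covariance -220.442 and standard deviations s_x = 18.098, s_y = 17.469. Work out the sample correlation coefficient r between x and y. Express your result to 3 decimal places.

r = Cov(x,y) / (s_x · s_y) = -220.442 / (18.098 × 17.469)
  = -220.442 / 316.1540 ≈ -0.697

-0.697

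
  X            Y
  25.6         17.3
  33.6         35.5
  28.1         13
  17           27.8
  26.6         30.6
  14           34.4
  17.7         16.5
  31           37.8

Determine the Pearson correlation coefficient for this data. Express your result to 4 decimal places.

0.1673

n = 8, ΣX = 193.6, ΣY = 212.9, ΣX² = 5040.78, ΣY² = 6322.19, ΣXY = 5232.99
nΣXY − ΣXΣY = 41863.92 − 41217.44 = 646.48
nΣX² − (ΣX)² = 40326.24 − 37480.96 = 2845.28; nΣY² − (ΣY)² = 50577.52 − 45326.41 = 5251.11
r = 646.48 / √(2845.28 × 5251.11) = 646.48 / 3865.3432 ≈ 0.1673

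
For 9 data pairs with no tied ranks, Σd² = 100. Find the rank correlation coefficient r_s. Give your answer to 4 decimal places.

ρ = 1 − 6Σd² / [n(n²−1)] = 1 − 6×100 / (9×80)
  = 1 − 600/720 = 1 − 0.83333 ≈ 0.1667

0.1667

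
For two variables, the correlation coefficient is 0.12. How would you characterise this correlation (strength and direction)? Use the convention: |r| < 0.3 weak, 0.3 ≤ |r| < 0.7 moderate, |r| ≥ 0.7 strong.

r = 0.12 > 0 so the relationship is positive.
|r| = 0.12, which falls in the weak range.

weak positive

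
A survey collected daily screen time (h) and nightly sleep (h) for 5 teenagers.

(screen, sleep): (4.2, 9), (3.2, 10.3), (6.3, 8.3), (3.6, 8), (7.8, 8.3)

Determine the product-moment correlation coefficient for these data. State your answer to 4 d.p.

n = 5, Σx = 25.1, Σy = 43.9, Σx² = 141.37, Σy² = 388.87, Σxy = 216.59
nΣxy − ΣxΣy = 1082.95 − 1101.89 = -18.94
nΣx² − (Σx)² = 706.85 − 630.01 = 76.84; nΣy² − (Σy)² = 1944.35 − 1927.21 = 17.14
r = -18.94 / √(76.84 × 17.14) = -18.94 / 36.2910 ≈ -0.5219

-0.5219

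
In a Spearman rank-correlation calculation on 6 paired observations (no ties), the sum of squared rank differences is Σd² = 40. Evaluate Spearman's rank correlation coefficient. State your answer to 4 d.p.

-0.1429

ρ = 1 − 6Σd² / [n(n²−1)] = 1 − 6×40 / (6×35)
  = 1 − 240/210 = 1 − 1.14286 ≈ -0.1429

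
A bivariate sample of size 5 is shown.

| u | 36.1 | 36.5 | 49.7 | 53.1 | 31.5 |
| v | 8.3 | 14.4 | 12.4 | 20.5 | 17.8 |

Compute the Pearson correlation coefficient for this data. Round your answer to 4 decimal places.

n = 5, Σu = 206.9, Σv = 73.4, Σu² = 8917.41, Σv² = 1167.1, Σuv = 3090.76
nΣuv − ΣuΣv = 15453.8 − 15186.46 = 267.34
nΣu² − (Σu)² = 44587.05 − 42807.61 = 1779.44; nΣv² − (Σv)² = 5835.5 − 5387.56 = 447.94
r = 267.34 / √(1779.44 × 447.94) = 267.34 / 892.7947 ≈ 0.2994

0.2994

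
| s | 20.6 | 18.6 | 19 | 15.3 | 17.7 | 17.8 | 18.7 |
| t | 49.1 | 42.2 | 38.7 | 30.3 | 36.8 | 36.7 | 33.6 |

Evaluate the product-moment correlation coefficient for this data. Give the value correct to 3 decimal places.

n = 7, Σs = 127.7, Σt = 267.4, Σs² = 2345.23, Σt² = 10437.52, Σst = 4928.21
nΣst − ΣsΣt = 34497.47 − 34146.98 = 350.49
nΣs² − (Σs)² = 16416.61 − 16307.29 = 109.32; nΣt² − (Σt)² = 73062.64 − 71502.76 = 1559.88
r = 350.49 / √(109.32 × 1559.88) = 350.49 / 412.9480 ≈ 0.849

0.849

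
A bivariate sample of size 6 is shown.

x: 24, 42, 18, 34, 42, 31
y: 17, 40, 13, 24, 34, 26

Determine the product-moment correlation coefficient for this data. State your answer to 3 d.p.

0.961

n = 6, Σx = 191, Σy = 154, Σx² = 6545, Σy² = 4466, Σxy = 5372
nΣxy − ΣxΣy = 32232 − 29414 = 2818
nΣx² − (Σx)² = 39270 − 36481 = 2789; nΣy² − (Σy)² = 26796 − 23716 = 3080
r = 2818 / √(2789 × 3080) = 2818 / 2930.8906 ≈ 0.961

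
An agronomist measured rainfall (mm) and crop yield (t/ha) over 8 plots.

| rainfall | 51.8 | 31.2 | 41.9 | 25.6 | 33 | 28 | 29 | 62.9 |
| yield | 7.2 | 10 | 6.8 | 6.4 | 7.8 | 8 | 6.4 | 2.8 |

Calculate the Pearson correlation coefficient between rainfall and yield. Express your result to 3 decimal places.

-0.657

n = 8, Σx = 303.4, Σy = 55.4, Σx² = 12738.06, Σy² = 412.68, Σxy = 1976.84
nΣxy − ΣxΣy = 15814.72 − 16808.36 = -993.64
nΣx² − (Σx)² = 101904.48 − 92051.56 = 9852.92; nΣy² − (Σy)² = 3301.44 − 3069.16 = 232.28
r = -993.64 / √(9852.92 × 232.28) = -993.64 / 1512.8239 ≈ -0.657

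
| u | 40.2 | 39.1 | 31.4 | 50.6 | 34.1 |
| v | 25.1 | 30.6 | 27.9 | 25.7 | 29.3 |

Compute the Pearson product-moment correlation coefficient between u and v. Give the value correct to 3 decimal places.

n = 5, Σu = 195.4, Σv = 138.6, Σu² = 7853.98, Σv² = 3863.76, Σuv = 5381.09
nΣuv − ΣuΣv = 26905.45 − 27082.44 = -176.99
nΣu² − (Σu)² = 39269.9 − 38181.16 = 1088.74; nΣv² − (Σv)² = 19318.8 − 19209.96 = 108.84
r = -176.99 / √(1088.74 × 108.84) = -176.99 / 344.2361 ≈ -0.514

-0.514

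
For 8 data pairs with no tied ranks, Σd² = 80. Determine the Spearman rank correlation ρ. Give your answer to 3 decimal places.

0.048

ρ = 1 − 6Σd² / [n(n²−1)] = 1 − 6×80 / (8×63)
  = 1 − 480/504 = 1 − 0.9524 ≈ 0.048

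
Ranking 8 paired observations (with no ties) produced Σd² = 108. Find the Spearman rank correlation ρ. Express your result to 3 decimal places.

-0.286

ρ = 1 − 6Σd² / [n(n²−1)] = 1 − 6×108 / (8×63)
  = 1 − 648/504 = 1 − 1.2857 ≈ -0.286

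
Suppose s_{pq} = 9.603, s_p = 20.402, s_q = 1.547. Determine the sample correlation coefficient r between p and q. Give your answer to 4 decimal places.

0.3043

r = Cov(p,q) / (s_p · s_q) = 9.603 / (20.402 × 1.547)
  = 9.603 / 31.5619 ≈ 0.3043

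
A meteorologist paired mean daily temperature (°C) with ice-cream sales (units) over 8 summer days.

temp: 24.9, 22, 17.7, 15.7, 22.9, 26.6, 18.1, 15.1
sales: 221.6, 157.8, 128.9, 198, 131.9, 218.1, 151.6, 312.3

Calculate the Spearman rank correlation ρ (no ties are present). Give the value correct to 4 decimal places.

0.0000

Rank temp: 7, 5, 3, 2, 6, 8, 4, 1
Rank sales: 7, 4, 1, 5, 2, 6, 3, 8
d = rank(temp) − rank(sales): 0, 1, 2, -3, 4, 2, 1, -7; Σd² = 84
ρ = 1 − 6Σd² / [n(n²−1)] = 1 − 6×84 / (8×63) = 1 − 504/504 ≈ 0.0000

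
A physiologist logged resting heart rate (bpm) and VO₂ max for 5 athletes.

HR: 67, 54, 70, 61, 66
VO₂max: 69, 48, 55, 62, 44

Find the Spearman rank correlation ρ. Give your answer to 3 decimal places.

Rank HR: 4, 1, 5, 2, 3
Rank VO₂max: 5, 2, 3, 4, 1
d = rank(HR) − rank(VO₂max): -1, -1, 2, -2, 2; Σd² = 14
ρ = 1 − 6Σd² / [n(n²−1)] = 1 − 6×14 / (5×24) = 1 − 84/120 ≈ 0.300

0.300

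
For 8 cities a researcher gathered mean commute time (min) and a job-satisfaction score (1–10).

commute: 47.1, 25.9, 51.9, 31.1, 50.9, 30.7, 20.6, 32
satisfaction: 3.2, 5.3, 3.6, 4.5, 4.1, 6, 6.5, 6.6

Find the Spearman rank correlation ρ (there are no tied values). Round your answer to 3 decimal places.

-0.667

Rank commute: 6, 2, 8, 4, 7, 3, 1, 5
Rank satisfaction: 1, 5, 2, 4, 3, 6, 7, 8
d = rank(commute) − rank(satisfaction): 5, -3, 6, 0, 4, -3, -6, -3; Σd² = 140
ρ = 1 − 6Σd² / [n(n²−1)] = 1 − 6×140 / (8×63) = 1 − 840/504 ≈ -0.667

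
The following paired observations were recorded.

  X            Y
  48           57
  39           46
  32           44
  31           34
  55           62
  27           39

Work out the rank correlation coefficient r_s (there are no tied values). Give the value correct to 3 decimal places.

Rank X: 5, 4, 3, 2, 6, 1
Rank Y: 5, 4, 3, 1, 6, 2
d = rank(X) − rank(Y): 0, 0, 0, 1, 0, -1; Σd² = 2
ρ = 1 − 6Σd² / [n(n²−1)] = 1 − 6×2 / (6×35) = 1 − 12/210 ≈ 0.943

0.943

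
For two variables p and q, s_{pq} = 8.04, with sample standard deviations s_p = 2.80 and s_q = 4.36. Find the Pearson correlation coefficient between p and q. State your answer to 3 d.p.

0.659

r = Cov(p,q) / (s_p · s_q) = 8.04 / (2.80 × 4.36)
  = 8.04 / 12.2080 ≈ 0.659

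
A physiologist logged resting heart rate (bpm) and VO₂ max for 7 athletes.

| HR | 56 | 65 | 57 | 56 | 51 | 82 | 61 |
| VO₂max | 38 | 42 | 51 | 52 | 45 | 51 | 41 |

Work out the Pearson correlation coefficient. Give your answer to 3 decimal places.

0.259

n = 7, Σx = 428, Σy = 320, Σx² = 26792, Σy² = 14820, Σxy = 19655
nΣxy − ΣxΣy = 137585 − 136960 = 625
nΣx² − (Σx)² = 187544 − 183184 = 4360; nΣy² − (Σy)² = 103740 − 102400 = 1340
r = 625 / √(4360 × 1340) = 625 / 2417.1057 ≈ 0.259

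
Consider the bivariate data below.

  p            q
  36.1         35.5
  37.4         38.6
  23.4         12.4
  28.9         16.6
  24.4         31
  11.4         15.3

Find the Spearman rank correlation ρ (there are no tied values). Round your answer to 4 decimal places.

0.8857

Rank p: 5, 6, 2, 4, 3, 1
Rank q: 5, 6, 1, 3, 4, 2
d = rank(p) − rank(q): 0, 0, 1, 1, -1, -1; Σd² = 4
ρ = 1 − 6Σd² / [n(n²−1)] = 1 − 6×4 / (6×35) = 1 − 24/210 ≈ 0.8857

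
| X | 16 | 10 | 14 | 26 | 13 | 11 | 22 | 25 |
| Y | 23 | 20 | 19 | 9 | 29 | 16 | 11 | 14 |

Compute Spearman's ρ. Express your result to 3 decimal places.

Rank X: 5, 1, 4, 8, 3, 2, 6, 7
Rank Y: 7, 6, 5, 1, 8, 4, 2, 3
d = rank(X) − rank(Y): -2, -5, -1, 7, -5, -2, 4, 4; Σd² = 140
ρ = 1 − 6Σd² / [n(n²−1)] = 1 − 6×140 / (8×63) = 1 − 840/504 ≈ -0.667

-0.667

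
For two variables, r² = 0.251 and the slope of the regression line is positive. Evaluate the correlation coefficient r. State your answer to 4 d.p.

0.5010

|r| = √0.251 = 0.5010
The association is positive, so r = 0.5010.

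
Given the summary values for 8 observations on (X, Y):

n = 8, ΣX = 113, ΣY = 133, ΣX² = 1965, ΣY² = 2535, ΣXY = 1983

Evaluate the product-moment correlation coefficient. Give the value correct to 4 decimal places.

r = (nΣXY − ΣXΣY) / √[(nΣX² − (ΣX)²)(nΣY² − (ΣY)²)]
Numerator: 8×1983 − 113×133 = 835
Denominator: √[(15720 − 12769)(20280 − 17689)] = √[2951 × 2591] = 2765.1476
r = 835 / 2765.1476 ≈ 0.3020

0.3020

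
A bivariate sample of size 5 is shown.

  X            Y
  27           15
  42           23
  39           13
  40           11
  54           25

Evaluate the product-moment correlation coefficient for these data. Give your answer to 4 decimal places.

n = 5, ΣX = 202, ΣY = 87, ΣX² = 8530, ΣY² = 1669, ΣXY = 3668
nΣXY − ΣXΣY = 18340 − 17574 = 766
nΣX² − (ΣX)² = 42650 − 40804 = 1846; nΣY² − (ΣY)² = 8345 − 7569 = 776
r = 766 / √(1846 × 776) = 766 / 1196.8692 ≈ 0.6400

0.6400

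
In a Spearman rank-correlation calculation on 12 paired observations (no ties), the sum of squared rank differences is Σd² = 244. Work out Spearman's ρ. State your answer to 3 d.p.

0.147

ρ = 1 − 6Σd² / [n(n²−1)] = 1 − 6×244 / (12×143)
  = 1 − 1464/1716 = 1 − 0.8531 ≈ 0.147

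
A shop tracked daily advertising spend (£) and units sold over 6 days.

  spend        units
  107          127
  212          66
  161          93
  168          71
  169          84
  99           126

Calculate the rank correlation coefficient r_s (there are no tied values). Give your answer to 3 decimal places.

Rank spend: 2, 6, 3, 4, 5, 1
Rank units: 6, 1, 4, 2, 3, 5
d = rank(spend) − rank(units): -4, 5, -1, 2, 2, -4; Σd² = 66
ρ = 1 − 6Σd² / [n(n²−1)] = 1 − 6×66 / (6×35) = 1 − 396/210 ≈ -0.886

-0.886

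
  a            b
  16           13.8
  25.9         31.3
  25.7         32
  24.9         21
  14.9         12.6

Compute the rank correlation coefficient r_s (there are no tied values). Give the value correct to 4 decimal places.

0.9000

Rank a: 2, 5, 4, 3, 1
Rank b: 2, 4, 5, 3, 1
d = rank(a) − rank(b): 0, 1, -1, 0, 0; Σd² = 2
ρ = 1 − 6Σd² / [n(n²−1)] = 1 − 6×2 / (5×24) = 1 − 12/120 ≈ 0.9000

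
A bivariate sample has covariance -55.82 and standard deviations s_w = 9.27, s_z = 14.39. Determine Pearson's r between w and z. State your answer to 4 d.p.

-0.4185

r = Cov(w,z) / (s_w · s_z) = -55.82 / (9.27 × 14.39)
  = -55.82 / 133.3953 ≈ -0.4185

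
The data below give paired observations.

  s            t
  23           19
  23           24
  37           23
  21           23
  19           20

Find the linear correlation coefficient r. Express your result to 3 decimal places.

0.349

n = 5, Σs = 123, Σt = 109, Σs² = 3229, Σt² = 2395, Σst = 2703
nΣst − ΣsΣt = 13515 − 13407 = 108
nΣs² − (Σs)² = 16145 − 15129 = 1016; nΣt² − (Σt)² = 11975 − 11881 = 94
r = 108 / √(1016 × 94) = 108 / 309.0372 ≈ 0.349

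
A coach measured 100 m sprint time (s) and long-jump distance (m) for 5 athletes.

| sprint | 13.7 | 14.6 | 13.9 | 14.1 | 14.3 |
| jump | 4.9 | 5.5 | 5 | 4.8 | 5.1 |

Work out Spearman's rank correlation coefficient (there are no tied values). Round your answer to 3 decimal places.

Rank sprint: 1, 5, 2, 3, 4
Rank jump: 2, 5, 3, 1, 4
d = rank(sprint) − rank(jump): -1, 0, -1, 2, 0; Σd² = 6
ρ = 1 − 6Σd² / [n(n²−1)] = 1 − 6×6 / (5×24) = 1 − 36/120 ≈ 0.700

0.700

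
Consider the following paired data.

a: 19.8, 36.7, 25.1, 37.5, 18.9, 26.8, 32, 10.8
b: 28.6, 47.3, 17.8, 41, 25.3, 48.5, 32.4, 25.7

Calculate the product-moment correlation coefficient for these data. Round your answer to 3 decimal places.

n = 8, Σa = 207.6, Σb = 266.6, Σa² = 5991.28, Σb² = 9755.68, Σab = 7378.8
nΣab − ΣaΣb = 59030.4 − 55346.16 = 3684.24
nΣa² − (Σa)² = 47930.24 − 43097.76 = 4832.48; nΣb² − (Σb)² = 78045.44 − 71075.56 = 6969.88
r = 3684.24 / √(4832.48 × 6969.88) = 3684.24 / 5803.6028 ≈ 0.635

0.635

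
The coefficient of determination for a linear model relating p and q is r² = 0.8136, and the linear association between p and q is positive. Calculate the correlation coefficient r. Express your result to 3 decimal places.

|r| = √0.8136 = 0.902
The association is positive, so r = 0.902.

0.902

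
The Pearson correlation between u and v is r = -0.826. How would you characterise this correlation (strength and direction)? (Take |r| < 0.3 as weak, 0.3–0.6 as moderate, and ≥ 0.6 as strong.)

r = -0.826 < 0 so the relationship is negative.
|r| = 0.826, which falls in the strong range.

strong negative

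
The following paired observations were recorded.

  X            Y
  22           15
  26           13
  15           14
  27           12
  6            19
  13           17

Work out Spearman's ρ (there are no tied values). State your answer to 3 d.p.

Rank X: 4, 5, 3, 6, 1, 2
Rank Y: 4, 2, 3, 1, 6, 5
d = rank(X) − rank(Y): 0, 3, 0, 5, -5, -3; Σd² = 68
ρ = 1 − 6Σd² / [n(n²−1)] = 1 − 6×68 / (6×35) = 1 − 408/210 ≈ -0.943

-0.943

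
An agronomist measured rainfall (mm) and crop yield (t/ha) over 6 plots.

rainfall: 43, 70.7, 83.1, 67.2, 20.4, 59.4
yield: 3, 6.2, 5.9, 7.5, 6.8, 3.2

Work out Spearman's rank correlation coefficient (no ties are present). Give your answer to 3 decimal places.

Rank rainfall: 2, 5, 6, 4, 1, 3
Rank yield: 1, 4, 3, 6, 5, 2
d = rank(rainfall) − rank(yield): 1, 1, 3, -2, -4, 1; Σd² = 32
ρ = 1 − 6Σd² / [n(n²−1)] = 1 − 6×32 / (6×35) = 1 − 192/210 ≈ 0.086

0.086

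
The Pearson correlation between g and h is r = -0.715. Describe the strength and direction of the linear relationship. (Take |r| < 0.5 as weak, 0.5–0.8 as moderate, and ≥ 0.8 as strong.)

r = -0.715 < 0 so the relationship is negative.
|r| = 0.715, which falls in the moderate range.

moderate negative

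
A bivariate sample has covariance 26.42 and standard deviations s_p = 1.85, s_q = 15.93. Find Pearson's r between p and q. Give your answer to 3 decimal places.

r = Cov(p,q) / (s_p · s_q) = 26.42 / (1.85 × 15.93)
  = 26.42 / 29.4705 ≈ 0.896

0.896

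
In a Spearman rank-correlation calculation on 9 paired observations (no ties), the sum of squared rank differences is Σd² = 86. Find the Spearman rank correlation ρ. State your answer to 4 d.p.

0.2833

ρ = 1 − 6Σd² / [n(n²−1)] = 1 − 6×86 / (9×80)
  = 1 − 516/720 = 1 − 0.71667 ≈ 0.2833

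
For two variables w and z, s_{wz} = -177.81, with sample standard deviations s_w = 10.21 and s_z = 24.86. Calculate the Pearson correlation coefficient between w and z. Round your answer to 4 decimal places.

r = Cov(w,z) / (s_w · s_z) = -177.81 / (10.21 × 24.86)
  = -177.81 / 253.8206 ≈ -0.7005

-0.7005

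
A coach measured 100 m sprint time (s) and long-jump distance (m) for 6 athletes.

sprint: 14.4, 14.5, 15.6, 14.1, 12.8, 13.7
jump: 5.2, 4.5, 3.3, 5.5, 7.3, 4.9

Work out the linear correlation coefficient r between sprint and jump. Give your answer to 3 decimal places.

n = 6, Σx = 85.1, Σy = 30.7, Σx² = 1211.31, Σy² = 165.73, Σxy = 429.73
nΣxy − ΣxΣy = 2578.38 − 2612.57 = -34.19
nΣx² − (Σx)² = 7267.86 − 7242.01 = 25.85; nΣy² − (Σy)² = 994.38 − 942.49 = 51.89
r = -34.19 / √(25.85 × 51.89) = -34.19 / 36.6245 ≈ -0.934

-0.934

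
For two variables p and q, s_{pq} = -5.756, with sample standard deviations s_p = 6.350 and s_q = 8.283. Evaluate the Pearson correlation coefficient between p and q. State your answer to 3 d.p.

r = Cov(p,q) / (s_p · s_q) = -5.756 / (6.350 × 8.283)
  = -5.756 / 52.5970 ≈ -0.109

-0.109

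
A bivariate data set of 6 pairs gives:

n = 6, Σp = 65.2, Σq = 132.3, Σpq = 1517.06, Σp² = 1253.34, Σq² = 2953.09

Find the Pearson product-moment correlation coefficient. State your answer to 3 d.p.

0.568

r = (nΣpq − ΣpΣq) / √[(nΣp² − (Σp)²)(nΣq² − (Σq)²)]
Numerator: 6×1517.06 − 65.2×132.3 = 476.4
Denominator: √[(7520.04 − 4251.04)(17718.54 − 17503.29)] = √[3269 × 215.25] = 838.8398
r = 476.4 / 838.8398 ≈ 0.568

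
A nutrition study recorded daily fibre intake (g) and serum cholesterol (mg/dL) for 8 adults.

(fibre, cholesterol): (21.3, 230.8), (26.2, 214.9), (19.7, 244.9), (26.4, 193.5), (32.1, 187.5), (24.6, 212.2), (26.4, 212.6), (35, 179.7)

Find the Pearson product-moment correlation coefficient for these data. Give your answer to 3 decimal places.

n = 8, Σx = 211.7, Σy = 1676.1, Σx² = 5782.71, Σy² = 354544.85, Σxy = 43620.36
nΣxy − ΣxΣy = 348962.88 − 354830.37 = -5867.49
nΣx² − (Σx)² = 46261.68 − 44816.89 = 1444.79; nΣy² − (Σy)² = 2836358.8 − 2809311.21 = 27047.59
r = -5867.49 / √(1444.79 × 27047.59) = -5867.49 / 6251.2469 ≈ -0.939

-0.939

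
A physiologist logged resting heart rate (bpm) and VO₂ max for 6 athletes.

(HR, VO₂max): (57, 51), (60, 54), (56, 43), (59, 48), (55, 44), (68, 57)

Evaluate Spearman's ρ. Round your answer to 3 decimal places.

0.886

Rank HR: 3, 5, 2, 4, 1, 6
Rank VO₂max: 4, 5, 1, 3, 2, 6
d = rank(HR) − rank(VO₂max): -1, 0, 1, 1, -1, 0; Σd² = 4
ρ = 1 − 6Σd² / [n(n²−1)] = 1 − 6×4 / (6×35) = 1 − 24/210 ≈ 0.886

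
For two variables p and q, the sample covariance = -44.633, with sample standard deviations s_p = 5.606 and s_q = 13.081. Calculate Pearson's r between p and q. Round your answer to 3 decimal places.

-0.609

r = Cov(p,q) / (s_p · s_q) = -44.633 / (5.606 × 13.081)
  = -44.633 / 73.3321 ≈ -0.609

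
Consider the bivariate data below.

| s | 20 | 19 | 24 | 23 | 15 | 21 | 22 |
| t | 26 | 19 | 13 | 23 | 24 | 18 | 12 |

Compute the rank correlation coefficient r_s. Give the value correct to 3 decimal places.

Rank s: 3, 2, 7, 6, 1, 4, 5
Rank t: 7, 4, 2, 5, 6, 3, 1
d = rank(s) − rank(t): -4, -2, 5, 1, -5, 1, 4; Σd² = 88
ρ = 1 − 6Σd² / [n(n²−1)] = 1 − 6×88 / (7×48) = 1 − 528/336 ≈ -0.571

-0.571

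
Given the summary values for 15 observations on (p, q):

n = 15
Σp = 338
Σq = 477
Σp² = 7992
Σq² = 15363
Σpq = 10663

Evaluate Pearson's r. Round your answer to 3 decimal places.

r = (nΣpq − ΣpΣq) / √[(nΣp² − (Σp)²)(nΣq² − (Σq)²)]
Numerator: 15×10663 − 338×477 = -1281
Denominator: √[(119880 − 114244)(230445 − 227529)] = √[5636 × 2916] = 4053.9581
r = -1281 / 4053.9581 ≈ -0.316

-0.316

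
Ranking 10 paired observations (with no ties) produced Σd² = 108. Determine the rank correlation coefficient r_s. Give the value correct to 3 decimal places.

0.345

ρ = 1 − 6Σd² / [n(n²−1)] = 1 − 6×108 / (10×99)
  = 1 − 648/990 = 1 − 0.6545 ≈ 0.345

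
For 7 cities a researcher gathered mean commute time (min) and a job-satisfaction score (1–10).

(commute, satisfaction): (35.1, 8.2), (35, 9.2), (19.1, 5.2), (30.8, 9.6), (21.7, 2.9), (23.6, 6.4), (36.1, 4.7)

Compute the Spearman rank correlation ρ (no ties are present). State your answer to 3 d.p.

Rank commute: 6, 5, 1, 4, 2, 3, 7
Rank satisfaction: 5, 6, 3, 7, 1, 4, 2
d = rank(commute) − rank(satisfaction): 1, -1, -2, -3, 1, -1, 5; Σd² = 42
ρ = 1 − 6Σd² / [n(n²−1)] = 1 − 6×42 / (7×48) = 1 − 252/336 ≈ 0.250

0.250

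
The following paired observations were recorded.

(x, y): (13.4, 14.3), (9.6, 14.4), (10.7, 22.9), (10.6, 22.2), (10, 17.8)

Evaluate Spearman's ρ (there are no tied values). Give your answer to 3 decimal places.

Rank x: 5, 1, 4, 3, 2
Rank y: 1, 2, 5, 4, 3
d = rank(x) − rank(y): 4, -1, -1, -1, -1; Σd² = 20
ρ = 1 − 6Σd² / [n(n²−1)] = 1 − 6×20 / (5×24) = 1 − 120/120 ≈ 0.000

0.000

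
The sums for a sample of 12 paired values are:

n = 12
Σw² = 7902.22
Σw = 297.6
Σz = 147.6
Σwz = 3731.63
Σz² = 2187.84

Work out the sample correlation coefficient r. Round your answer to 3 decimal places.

r = (nΣwz − ΣwΣz) / √[(nΣw² − (Σw)²)(nΣz² − (Σz)²)]
Numerator: 12×3731.63 − 297.6×147.6 = 853.8
Denominator: √[(94826.64 − 88565.76)(26254.08 − 21785.76)] = √[6260.88 × 4468.32] = 5289.1980
r = 853.8 / 5289.1980 ≈ 0.161

0.161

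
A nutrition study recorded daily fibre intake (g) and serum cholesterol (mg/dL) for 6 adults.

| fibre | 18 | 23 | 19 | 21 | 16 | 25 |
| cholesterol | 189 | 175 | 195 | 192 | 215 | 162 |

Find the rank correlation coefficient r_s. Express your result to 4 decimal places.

Rank fibre: 2, 5, 3, 4, 1, 6
Rank cholesterol: 3, 2, 5, 4, 6, 1
d = rank(fibre) − rank(cholesterol): -1, 3, -2, 0, -5, 5; Σd² = 64
ρ = 1 − 6Σd² / [n(n²−1)] = 1 − 6×64 / (6×35) = 1 − 384/210 ≈ -0.8286

-0.8286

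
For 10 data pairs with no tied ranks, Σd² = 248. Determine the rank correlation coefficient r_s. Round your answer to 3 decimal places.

-0.503

ρ = 1 − 6Σd² / [n(n²−1)] = 1 − 6×248 / (10×99)
  = 1 − 1488/990 = 1 − 1.5030 ≈ -0.503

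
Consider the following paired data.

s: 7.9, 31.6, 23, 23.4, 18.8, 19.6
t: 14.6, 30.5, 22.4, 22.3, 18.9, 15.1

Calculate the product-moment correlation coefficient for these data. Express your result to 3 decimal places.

0.889

n = 6, Σs = 124.3, Σt = 123.8, Σs² = 2875.13, Σt² = 2727.68, Σst = 2767.44
nΣst − ΣsΣt = 16604.64 − 15388.34 = 1216.3
nΣs² − (Σs)² = 17250.78 − 15450.49 = 1800.29; nΣt² − (Σt)² = 16366.08 − 15326.44 = 1039.64
r = 1216.3 / √(1800.29 × 1039.64) = 1216.3 / 1368.0839 ≈ 0.889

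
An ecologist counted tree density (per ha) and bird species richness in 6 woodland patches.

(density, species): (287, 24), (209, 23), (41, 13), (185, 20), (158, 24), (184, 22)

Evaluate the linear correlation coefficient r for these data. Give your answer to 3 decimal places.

n = 6, Σx = 1064, Σy = 126, Σx² = 220776, Σy² = 2734, Σxy = 23768
nΣxy − ΣxΣy = 142608 − 134064 = 8544
nΣx² − (Σx)² = 1324656 − 1132096 = 192560; nΣy² − (Σy)² = 16404 − 15876 = 528
r = 8544 / √(192560 × 528) = 8544 / 10083.2376 ≈ 0.847

0.847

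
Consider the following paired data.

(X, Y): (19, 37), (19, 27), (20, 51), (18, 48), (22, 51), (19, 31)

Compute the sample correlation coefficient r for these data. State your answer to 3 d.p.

n = 6, ΣX = 117, ΣY = 245, ΣX² = 2291, ΣY² = 10565, ΣXY = 4811
nΣXY − ΣXΣY = 28866 − 28665 = 201
nΣX² − (ΣX)² = 13746 − 13689 = 57; nΣY² − (ΣY)² = 63390 − 60025 = 3365
r = 201 / √(57 × 3365) = 201 / 437.9555 ≈ 0.459

0.459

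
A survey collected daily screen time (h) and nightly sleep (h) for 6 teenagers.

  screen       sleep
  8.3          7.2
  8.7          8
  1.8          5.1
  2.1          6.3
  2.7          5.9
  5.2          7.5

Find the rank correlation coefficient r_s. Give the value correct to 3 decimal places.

Rank screen: 5, 6, 1, 2, 3, 4
Rank sleep: 4, 6, 1, 3, 2, 5
d = rank(screen) − rank(sleep): 1, 0, 0, -1, 1, -1; Σd² = 4
ρ = 1 − 6Σd² / [n(n²−1)] = 1 − 6×4 / (6×35) = 1 − 24/210 ≈ 0.886

0.886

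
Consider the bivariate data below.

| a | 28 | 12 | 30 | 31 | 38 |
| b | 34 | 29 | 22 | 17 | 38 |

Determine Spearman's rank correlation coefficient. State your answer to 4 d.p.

Rank a: 2, 1, 3, 4, 5
Rank b: 4, 3, 2, 1, 5
d = rank(a) − rank(b): -2, -2, 1, 3, 0; Σd² = 18
ρ = 1 − 6Σd² / [n(n²−1)] = 1 − 6×18 / (5×24) = 1 − 108/120 ≈ 0.1000

0.1000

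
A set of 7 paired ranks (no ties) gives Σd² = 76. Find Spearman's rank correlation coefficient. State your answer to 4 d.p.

-0.3571

ρ = 1 − 6Σd² / [n(n²−1)] = 1 − 6×76 / (7×48)
  = 1 − 456/336 = 1 − 1.35714 ≈ -0.3571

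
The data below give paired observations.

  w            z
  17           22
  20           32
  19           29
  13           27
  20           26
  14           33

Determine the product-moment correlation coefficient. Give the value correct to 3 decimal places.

n = 6, Σw = 103, Σz = 169, Σw² = 1815, Σz² = 4843, Σwz = 2898
nΣwz − ΣwΣz = 17388 − 17407 = -19
nΣw² − (Σw)² = 10890 − 10609 = 281; nΣz² − (Σz)² = 29058 − 28561 = 497
r = -19 / √(281 × 497) = -19 / 373.7071 ≈ -0.051

-0.051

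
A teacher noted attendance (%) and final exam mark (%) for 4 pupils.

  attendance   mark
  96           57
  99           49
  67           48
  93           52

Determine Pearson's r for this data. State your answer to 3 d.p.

n = 4, Σx = 355, Σy = 206, Σx² = 32155, Σy² = 10658, Σxy = 18375
nΣxy − ΣxΣy = 73500 − 73130 = 370
nΣx² − (Σx)² = 128620 − 126025 = 2595; nΣy² − (Σy)² = 42632 − 42436 = 196
r = 370 / √(2595 × 196) = 370 / 713.1760 ≈ 0.519

0.519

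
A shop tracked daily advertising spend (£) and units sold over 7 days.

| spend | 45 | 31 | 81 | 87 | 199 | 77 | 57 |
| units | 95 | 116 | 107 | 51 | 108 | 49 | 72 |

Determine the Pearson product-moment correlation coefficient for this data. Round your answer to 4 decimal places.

n = 7, Σx = 577, Σy = 598, Σx² = 65895, Σy² = 55780, Σxy = 50344
nΣxy − ΣxΣy = 352408 − 345046 = 7362
nΣx² − (Σx)² = 461265 − 332929 = 128336; nΣy² − (Σy)² = 390460 − 357604 = 32856
r = 7362 / √(128336 × 32856) = 7362 / 64935.4111 ≈ 0.1134

0.1134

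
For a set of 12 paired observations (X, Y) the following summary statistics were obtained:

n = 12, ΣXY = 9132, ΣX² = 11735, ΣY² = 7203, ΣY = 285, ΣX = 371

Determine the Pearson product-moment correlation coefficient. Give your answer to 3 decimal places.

r = (nΣXY − ΣXΣY) / √[(nΣX² − (ΣX)²)(nΣY² − (ΣY)²)]
Numerator: 12×9132 − 371×285 = 3849
Denominator: √[(140820 − 137641)(86436 − 81225)] = √[3179 × 5211] = 4070.1068
r = 3849 / 4070.1068 ≈ 0.946

0.946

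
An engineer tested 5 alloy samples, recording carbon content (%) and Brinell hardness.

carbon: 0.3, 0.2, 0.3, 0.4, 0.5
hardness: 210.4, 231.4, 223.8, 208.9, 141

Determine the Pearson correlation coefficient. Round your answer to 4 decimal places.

-0.8945

n = 5, Σx = 1.7, Σy = 1015.5, Σx² = 0.63, Σy² = 211420.77, Σxy = 330.6
nΣxy − ΣxΣy = 1653 − 1726.35 = -73.35
nΣx² − (Σx)² = 3.15 − 2.89 = 0.26; nΣy² − (Σy)² = 1057103.85 − 1031240.25 = 25863.6
r = -73.35 / √(0.26 × 25863.6) = -73.35 / 82.0033 ≈ -0.8945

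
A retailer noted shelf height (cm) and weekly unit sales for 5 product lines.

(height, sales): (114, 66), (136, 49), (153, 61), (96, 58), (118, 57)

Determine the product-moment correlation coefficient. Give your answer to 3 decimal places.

-0.174

n = 5, Σx = 617, Σy = 291, Σx² = 78041, Σy² = 17091, Σxy = 35815
nΣxy − ΣxΣy = 179075 − 179547 = -472
nΣx² − (Σx)² = 390205 − 380689 = 9516; nΣy² − (Σy)² = 85455 − 84681 = 774
r = -472 / √(9516 × 774) = -472 / 2713.9241 ≈ -0.174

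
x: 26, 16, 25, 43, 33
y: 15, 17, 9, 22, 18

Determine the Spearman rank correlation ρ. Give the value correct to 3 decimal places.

Rank x: 3, 1, 2, 5, 4
Rank y: 2, 3, 1, 5, 4
d = rank(x) − rank(y): 1, -2, 1, 0, 0; Σd² = 6
ρ = 1 − 6Σd² / [n(n²−1)] = 1 − 6×6 / (5×24) = 1 − 36/120 ≈ 0.700

0.700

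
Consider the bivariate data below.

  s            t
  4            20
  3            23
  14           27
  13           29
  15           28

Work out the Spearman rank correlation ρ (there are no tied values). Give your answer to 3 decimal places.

0.600

Rank s: 2, 1, 4, 3, 5
Rank t: 1, 2, 3, 5, 4
d = rank(s) − rank(t): 1, -1, 1, -2, 1; Σd² = 8
ρ = 1 − 6Σd² / [n(n²−1)] = 1 − 6×8 / (5×24) = 1 − 48/120 ≈ 0.600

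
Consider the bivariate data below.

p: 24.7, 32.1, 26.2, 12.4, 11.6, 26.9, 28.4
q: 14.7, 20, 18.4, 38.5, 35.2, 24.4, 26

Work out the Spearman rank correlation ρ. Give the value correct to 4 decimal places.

Rank p: 3, 7, 4, 2, 1, 5, 6
Rank q: 1, 3, 2, 7, 6, 4, 5
d = rank(p) − rank(q): 2, 4, 2, -5, -5, 1, 1; Σd² = 76
ρ = 1 − 6Σd² / [n(n²−1)] = 1 − 6×76 / (7×48) = 1 − 456/336 ≈ -0.3571

-0.3571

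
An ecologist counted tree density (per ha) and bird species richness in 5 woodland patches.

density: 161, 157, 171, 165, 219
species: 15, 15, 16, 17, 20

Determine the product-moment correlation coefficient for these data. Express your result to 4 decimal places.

0.9472

n = 5, Σx = 873, Σy = 83, Σx² = 154997, Σy² = 1395, Σxy = 14691
nΣxy − ΣxΣy = 73455 − 72459 = 996
nΣx² − (Σx)² = 774985 − 762129 = 12856; nΣy² − (Σy)² = 6975 − 6889 = 86
r = 996 / √(12856 × 86) = 996 / 1051.4828 ≈ 0.9472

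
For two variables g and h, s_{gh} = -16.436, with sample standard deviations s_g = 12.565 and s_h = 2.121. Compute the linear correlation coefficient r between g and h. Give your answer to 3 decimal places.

r = Cov(g,h) / (s_g · s_h) = -16.436 / (12.565 × 2.121)
  = -16.436 / 26.6504 ≈ -0.617

-0.617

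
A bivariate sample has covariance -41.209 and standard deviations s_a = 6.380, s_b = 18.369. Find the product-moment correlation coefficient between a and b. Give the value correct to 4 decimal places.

-0.3516

r = Cov(a,b) / (s_a · s_b) = -41.209 / (6.380 × 18.369)
  = -41.209 / 117.1942 ≈ -0.3516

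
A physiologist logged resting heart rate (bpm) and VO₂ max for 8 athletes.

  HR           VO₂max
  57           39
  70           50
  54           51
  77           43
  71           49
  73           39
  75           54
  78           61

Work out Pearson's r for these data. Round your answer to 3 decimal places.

0.298

n = 8, Σx = 555, Σy = 386, Σx² = 39073, Σy² = 19030, Σxy = 26922
nΣxy − ΣxΣy = 215376 − 214230 = 1146
nΣx² − (Σx)² = 312584 − 308025 = 4559; nΣy² − (Σy)² = 152240 − 148996 = 3244
r = 1146 / √(4559 × 3244) = 1146 / 3845.6984 ≈ 0.298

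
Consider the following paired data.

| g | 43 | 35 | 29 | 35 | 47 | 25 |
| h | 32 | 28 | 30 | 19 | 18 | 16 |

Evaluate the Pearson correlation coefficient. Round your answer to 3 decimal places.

0.128

n = 6, Σg = 214, Σh = 143, Σg² = 7974, Σh² = 3649, Σgh = 5137
nΣgh − ΣgΣh = 30822 − 30602 = 220
nΣg² − (Σg)² = 47844 − 45796 = 2048; nΣh² − (Σh)² = 21894 − 20449 = 1445
r = 220 / √(2048 × 1445) = 220 / 1720.2790 ≈ 0.128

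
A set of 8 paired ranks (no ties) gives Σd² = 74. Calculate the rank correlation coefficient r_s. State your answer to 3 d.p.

0.119

ρ = 1 − 6Σd² / [n(n²−1)] = 1 − 6×74 / (8×63)
  = 1 − 444/504 = 1 − 0.8810 ≈ 0.119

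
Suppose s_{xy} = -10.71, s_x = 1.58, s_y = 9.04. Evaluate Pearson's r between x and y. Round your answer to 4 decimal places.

-0.7498

r = Cov(x,y) / (s_x · s_y) = -10.71 / (1.58 × 9.04)
  = -10.71 / 14.2832 ≈ -0.7498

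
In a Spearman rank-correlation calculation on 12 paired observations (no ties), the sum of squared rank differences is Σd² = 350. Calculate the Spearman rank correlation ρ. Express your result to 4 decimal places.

-0.2238

ρ = 1 − 6Σd² / [n(n²−1)] = 1 − 6×350 / (12×143)
  = 1 − 2100/1716 = 1 − 1.22378 ≈ -0.2238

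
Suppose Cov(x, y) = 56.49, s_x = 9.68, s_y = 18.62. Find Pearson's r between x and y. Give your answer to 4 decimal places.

r = Cov(x,y) / (s_x · s_y) = 56.49 / (9.68 × 18.62)
  = 56.49 / 180.2416 ≈ 0.3134

0.3134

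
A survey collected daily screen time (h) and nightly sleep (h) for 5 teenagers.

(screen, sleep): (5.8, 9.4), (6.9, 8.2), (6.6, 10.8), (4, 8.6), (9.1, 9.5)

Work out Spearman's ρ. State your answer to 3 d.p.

0.200

Rank screen: 2, 4, 3, 1, 5
Rank sleep: 3, 1, 5, 2, 4
d = rank(screen) − rank(sleep): -1, 3, -2, -1, 1; Σd² = 16
ρ = 1 − 6Σd² / [n(n²−1)] = 1 − 6×16 / (5×24) = 1 − 96/120 ≈ 0.200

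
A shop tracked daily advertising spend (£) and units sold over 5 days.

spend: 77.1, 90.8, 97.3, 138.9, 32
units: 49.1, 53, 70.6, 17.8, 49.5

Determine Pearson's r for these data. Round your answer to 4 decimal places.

-0.4800

n = 5, Σx = 436.1, Σy = 240, Σx² = 43973.55, Σy² = 12971.26, Σxy = 19523.81
nΣxy − ΣxΣy = 97619.05 − 104664 = -7044.95
nΣx² − (Σx)² = 219867.75 − 190183.21 = 29684.54; nΣy² − (Σy)² = 64856.3 − 57600 = 7256.3
r = -7044.95 / √(29684.54 × 7256.3) = -7044.95 / 14676.5094 ≈ -0.4800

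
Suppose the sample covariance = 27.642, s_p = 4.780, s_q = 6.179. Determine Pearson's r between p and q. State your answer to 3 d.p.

r = Cov(p,q) / (s_p · s_q) = 27.642 / (4.780 × 6.179)
  = 27.642 / 29.5356 ≈ 0.936

0.936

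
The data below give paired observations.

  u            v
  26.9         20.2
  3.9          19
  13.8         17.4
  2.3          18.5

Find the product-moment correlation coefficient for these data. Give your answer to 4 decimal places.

0.4968

n = 4, Σu = 46.9, Σv = 75.1, Σu² = 934.55, Σv² = 1414.05, Σuv = 900.15
nΣuv − ΣuΣv = 3600.6 − 3522.19 = 78.41
nΣu² − (Σu)² = 3738.2 − 2199.61 = 1538.59; nΣv² − (Σv)² = 5656.2 − 5640.01 = 16.19
r = 78.41 / √(1538.59 × 16.19) = 78.41 / 157.8283 ≈ 0.4968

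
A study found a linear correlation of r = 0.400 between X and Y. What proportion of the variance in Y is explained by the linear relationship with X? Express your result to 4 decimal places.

r² = (0.400)² = 0.1600

0.1600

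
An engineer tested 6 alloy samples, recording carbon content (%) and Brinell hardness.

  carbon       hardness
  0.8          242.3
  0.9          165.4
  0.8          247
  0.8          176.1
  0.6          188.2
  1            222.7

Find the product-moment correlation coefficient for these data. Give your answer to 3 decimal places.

0.118

n = 6, Σx = 4.9, Σy = 1241.7, Σx² = 4.09, Σy² = 263101.19, Σxy = 1016.8
nΣxy − ΣxΣy = 6100.8 − 6084.33 = 16.47
nΣx² − (Σx)² = 24.54 − 24.01 = 0.53; nΣy² − (Σy)² = 1578607.14 − 1541818.89 = 36788.25
r = 16.47 / √(0.53 × 36788.25) = 16.47 / 139.6344 ≈ 0.118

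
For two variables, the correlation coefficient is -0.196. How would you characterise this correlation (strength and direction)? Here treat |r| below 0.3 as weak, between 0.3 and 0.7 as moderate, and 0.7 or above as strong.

weak negative

r = -0.196 < 0 so the relationship is negative.
|r| = 0.196, which falls in the weak range.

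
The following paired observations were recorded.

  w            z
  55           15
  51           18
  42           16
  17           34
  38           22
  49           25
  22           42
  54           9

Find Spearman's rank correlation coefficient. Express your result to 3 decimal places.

-0.833

Rank w: 8, 6, 4, 1, 3, 5, 2, 7
Rank z: 2, 4, 3, 7, 5, 6, 8, 1
d = rank(w) − rank(z): 6, 2, 1, -6, -2, -1, -6, 6; Σd² = 154
ρ = 1 − 6Σd² / [n(n²−1)] = 1 − 6×154 / (8×63) = 1 − 924/504 ≈ -0.833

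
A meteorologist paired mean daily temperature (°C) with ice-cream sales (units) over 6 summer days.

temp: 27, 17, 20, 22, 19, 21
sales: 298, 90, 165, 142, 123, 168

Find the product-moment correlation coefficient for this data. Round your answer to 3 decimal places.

0.951

n = 6, Σx = 126, Σy = 986, Σx² = 2704, Σy² = 187646, Σxy = 21865
nΣxy − ΣxΣy = 131190 − 124236 = 6954
nΣx² − (Σx)² = 16224 − 15876 = 348; nΣy² − (Σy)² = 1125876 − 972196 = 153680
r = 6954 / √(348 × 153680) = 6954 / 7313.0459 ≈ 0.951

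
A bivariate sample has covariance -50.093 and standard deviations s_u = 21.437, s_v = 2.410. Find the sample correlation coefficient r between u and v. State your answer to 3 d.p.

-0.970

r = Cov(u,v) / (s_u · s_v) = -50.093 / (21.437 × 2.410)
  = -50.093 / 51.6632 ≈ -0.970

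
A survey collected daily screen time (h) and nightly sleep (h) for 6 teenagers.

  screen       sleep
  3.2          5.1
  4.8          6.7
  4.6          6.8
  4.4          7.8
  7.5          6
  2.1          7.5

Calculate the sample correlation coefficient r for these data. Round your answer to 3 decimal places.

n = 6, Σx = 26.6, Σy = 39.9, Σx² = 134.46, Σy² = 270.23, Σxy = 174.83
nΣxy − ΣxΣy = 1048.98 − 1061.34 = -12.36
nΣx² − (Σx)² = 806.76 − 707.56 = 99.2; nΣy² − (Σy)² = 1621.38 − 1592.01 = 29.37
r = -12.36 / √(99.2 × 29.37) = -12.36 / 53.9769 ≈ -0.229

-0.229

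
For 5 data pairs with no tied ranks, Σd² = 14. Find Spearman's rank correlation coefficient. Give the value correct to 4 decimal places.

0.3000

ρ = 1 − 6Σd² / [n(n²−1)] = 1 − 6×14 / (5×24)
  = 1 − 84/120 = 1 − 0.70000 ≈ 0.3000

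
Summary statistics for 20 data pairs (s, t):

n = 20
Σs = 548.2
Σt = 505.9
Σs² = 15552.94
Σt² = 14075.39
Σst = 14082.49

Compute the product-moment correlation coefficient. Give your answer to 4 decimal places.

r = (nΣst − ΣsΣt) / √[(nΣs² − (Σs)²)(nΣt² − (Σt)²)]
Numerator: 20×14082.49 − 548.2×505.9 = 4315.42
Denominator: √[(311058.8 − 300523.24)(281507.8 − 255934.81)] = √[10535.56 × 25572.99] = 16414.1942
r = 4315.42 / 16414.1942 ≈ 0.2629

0.2629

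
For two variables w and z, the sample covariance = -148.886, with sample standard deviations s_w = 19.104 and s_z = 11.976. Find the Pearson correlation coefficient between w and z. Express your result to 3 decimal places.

r = Cov(w,z) / (s_w · s_z) = -148.886 / (19.104 × 11.976)
  = -148.886 / 228.7895 ≈ -0.651

-0.651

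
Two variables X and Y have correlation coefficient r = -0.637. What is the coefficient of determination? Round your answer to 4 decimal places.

0.4058

r² = (-0.637)² = 0.4058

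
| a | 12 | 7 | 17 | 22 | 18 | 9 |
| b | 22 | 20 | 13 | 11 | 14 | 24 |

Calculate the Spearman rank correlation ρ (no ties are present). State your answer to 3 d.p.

-0.771

Rank a: 3, 1, 4, 6, 5, 2
Rank b: 5, 4, 2, 1, 3, 6
d = rank(a) − rank(b): -2, -3, 2, 5, 2, -4; Σd² = 62
ρ = 1 − 6Σd² / [n(n²−1)] = 1 − 6×62 / (6×35) = 1 − 372/210 ≈ -0.771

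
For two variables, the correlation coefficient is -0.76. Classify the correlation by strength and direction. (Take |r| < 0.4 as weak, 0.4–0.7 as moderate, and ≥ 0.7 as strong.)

strong negative

r = -0.76 < 0 so the relationship is negative.
|r| = 0.76, which falls in the strong range.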